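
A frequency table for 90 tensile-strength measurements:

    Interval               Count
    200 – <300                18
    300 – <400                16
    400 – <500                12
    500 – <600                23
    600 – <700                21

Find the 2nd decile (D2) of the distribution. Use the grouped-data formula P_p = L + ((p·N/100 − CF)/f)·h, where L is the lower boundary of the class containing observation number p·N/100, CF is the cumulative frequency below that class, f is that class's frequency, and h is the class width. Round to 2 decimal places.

300.00

N = 90; target position k = 20/100 · 90 = 18.
Cumulative frequencies: 18, 34, 46, 69, 90.
Observation 18 falls in the class 200 – <300.
L = 200, CF = 0, f = 18, h = 100.
P20 = 200 + ((18 − 0)/18)·100 = 200 + 100 = 300.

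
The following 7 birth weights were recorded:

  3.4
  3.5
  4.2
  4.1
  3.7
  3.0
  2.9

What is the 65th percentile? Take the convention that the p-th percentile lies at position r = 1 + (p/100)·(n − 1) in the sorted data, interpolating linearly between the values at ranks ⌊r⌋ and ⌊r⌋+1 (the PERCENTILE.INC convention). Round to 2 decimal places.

3.68

Sorted: 2.9, 3.0, 3.4, 3.5, 3.7, 4.1, 4.2.
n = 7.
r = 1 + (65/100)·(7 − 1) = 1 + 3.9 = 4.9.
Rank 4 is 3.5 and rank 5 is 3.7.
Interpolate: 3.5 + 0.9·(3.7 − 3.5) = 3.5 + 0.9·0.2 = 3.68.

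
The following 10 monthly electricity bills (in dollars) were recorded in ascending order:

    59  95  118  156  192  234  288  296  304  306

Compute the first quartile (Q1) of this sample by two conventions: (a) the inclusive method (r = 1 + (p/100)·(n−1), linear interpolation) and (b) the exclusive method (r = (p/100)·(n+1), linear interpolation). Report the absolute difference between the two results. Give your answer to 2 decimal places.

15.25

n = 10.
(a) r = 3.25; between ranks 3 (118) and 4 (156): 127.5.
(b) r = 2.75; between ranks 2 (95) and 3 (118): 112.25.
|127.5 − 112.25| = 15.25.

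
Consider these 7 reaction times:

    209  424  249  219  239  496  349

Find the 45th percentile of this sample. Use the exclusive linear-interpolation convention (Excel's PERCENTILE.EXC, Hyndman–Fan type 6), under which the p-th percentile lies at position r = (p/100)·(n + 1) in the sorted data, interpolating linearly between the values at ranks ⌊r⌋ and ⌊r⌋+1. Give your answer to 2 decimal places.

245.00

Sorted: 209, 219, 239, 249, 349, 424, 496.
n = 7.
r = (45/100)·(7 + 1) = 3.6.
Rank 3 is 239 and rank 4 is 249.
Interpolate: 239 + 0.6·(249 − 239) = 239 + 0.6·10 = 245.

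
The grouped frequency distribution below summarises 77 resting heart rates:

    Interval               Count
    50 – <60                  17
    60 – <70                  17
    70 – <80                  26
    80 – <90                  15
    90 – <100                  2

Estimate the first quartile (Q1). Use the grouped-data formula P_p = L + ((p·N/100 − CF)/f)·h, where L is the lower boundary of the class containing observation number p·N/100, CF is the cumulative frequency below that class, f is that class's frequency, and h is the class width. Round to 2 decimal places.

61.32

N = 77; target position k = 25/100 · 77 = 19.25.
Cumulative frequencies: 17, 34, 60, 75, 77.
Observation 19.25 falls in the class 60 – <70.
L = 60, CF = 17, f = 17, h = 10.
P25 = 60 + ((19.25 − 17)/17)·10 = 60 + 1.32353 = 61.3235.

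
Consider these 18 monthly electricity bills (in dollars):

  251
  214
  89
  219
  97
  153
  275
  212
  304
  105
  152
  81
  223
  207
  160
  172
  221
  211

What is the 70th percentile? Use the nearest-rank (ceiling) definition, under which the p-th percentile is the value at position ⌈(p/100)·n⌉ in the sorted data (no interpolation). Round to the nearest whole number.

Sorted: 81, 89, 97, 105, 152, 153, 160, 172, 207, 211, 212, 214, 219, 221, 223, 251, 275, 304.
n = 18.
Position = ⌈70/100 · 18⌉ = ⌈12.6⌉ = 13.
The value at rank 13 is 219.

219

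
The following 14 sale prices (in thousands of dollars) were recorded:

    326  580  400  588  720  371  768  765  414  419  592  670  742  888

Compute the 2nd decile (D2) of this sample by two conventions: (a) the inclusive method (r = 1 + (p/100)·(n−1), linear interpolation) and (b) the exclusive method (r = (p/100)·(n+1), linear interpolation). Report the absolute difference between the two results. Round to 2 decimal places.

8.40

Sorted: 326, 371, 400, 414, 419, 580, 588, 592, 670, 720, 742, 765, 768, 888.
n = 14.
(a) r = 3.6; between ranks 3 (400) and 4 (414): 408.4.
(b) r = 3 → value at rank 3 = 400.
|408.4 − 400| = 8.4.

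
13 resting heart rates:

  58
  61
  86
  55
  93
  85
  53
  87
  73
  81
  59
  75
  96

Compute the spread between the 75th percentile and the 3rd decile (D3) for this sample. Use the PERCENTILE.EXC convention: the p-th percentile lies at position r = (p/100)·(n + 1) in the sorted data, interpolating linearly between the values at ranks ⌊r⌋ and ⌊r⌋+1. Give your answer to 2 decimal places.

Sorted: 53, 55, 58, 59, 61, 73, 75, 81, 85, 86, 87, 93, 96.
n = 13.
P30: r = 4.2; ranks 4–5 are 59, 61; interpolating gives 59.4.
P75: r = 10.5; ranks 10–11 are 86, 87; interpolating gives 86.5.
Difference: 86.5 − 59.4 = 27.1.

27.10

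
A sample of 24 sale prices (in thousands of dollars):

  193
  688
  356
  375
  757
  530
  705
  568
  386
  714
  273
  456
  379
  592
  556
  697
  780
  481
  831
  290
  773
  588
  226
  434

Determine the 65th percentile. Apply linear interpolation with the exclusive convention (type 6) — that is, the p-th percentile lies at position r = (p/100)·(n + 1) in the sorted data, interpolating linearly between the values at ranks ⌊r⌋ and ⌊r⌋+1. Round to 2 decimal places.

Sorted: 193, 226, 273, 290, 356, 375, 379, 386, 434, 456, 481, 530, 556, 568, 588, 592, 688, 697, 705, 714, 757, 773, 780, 831.
n = 24.
r = (65/100)·(24 + 1) = 16.25.
Rank 16 is 592 and rank 17 is 688.
Interpolate: 592 + 0.25·(688 − 592) = 592 + 0.25·96 = 616.

616.00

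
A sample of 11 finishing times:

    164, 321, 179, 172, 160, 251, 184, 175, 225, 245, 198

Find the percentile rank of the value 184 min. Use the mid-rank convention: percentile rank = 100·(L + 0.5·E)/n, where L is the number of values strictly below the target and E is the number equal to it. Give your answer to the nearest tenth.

50.0

Sorted: 160, 164, 172, 175, 179, 184, 198, 225, 245, 251, 321.
Count below 184: L = 5; count equal: E = 1; n = 11.
Percentile rank = 100·(5 + 0.5·1)/11 = 100·5.5/11 = 50.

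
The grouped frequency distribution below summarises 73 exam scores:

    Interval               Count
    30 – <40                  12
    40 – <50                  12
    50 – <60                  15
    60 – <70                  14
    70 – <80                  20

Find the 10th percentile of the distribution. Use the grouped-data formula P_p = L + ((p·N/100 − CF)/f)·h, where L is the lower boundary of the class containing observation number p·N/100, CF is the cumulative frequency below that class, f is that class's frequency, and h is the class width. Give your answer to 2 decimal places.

36.08

N = 73; target position k = 10/100 · 73 = 7.3.
Cumulative frequencies: 12, 24, 39, 53, 73.
Observation 7.3 falls in the class 30 – <40.
L = 30, CF = 0, f = 12, h = 10.
P10 = 30 + ((7.3 − 0)/12)·10 = 30 + 6.08333 = 36.0833.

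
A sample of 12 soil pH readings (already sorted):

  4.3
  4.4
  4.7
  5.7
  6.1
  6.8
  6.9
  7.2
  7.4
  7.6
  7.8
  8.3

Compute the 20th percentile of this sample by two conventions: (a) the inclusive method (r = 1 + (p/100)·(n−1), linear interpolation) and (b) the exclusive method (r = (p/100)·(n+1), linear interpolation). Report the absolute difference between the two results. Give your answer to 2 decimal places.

0.32

n = 12.
(a) r = 3.2; between ranks 3 (4.7) and 4 (5.7): 4.9.
(b) r = 2.6; between ranks 2 (4.4) and 3 (4.7): 4.58.
|4.9 − 4.58| = 0.32.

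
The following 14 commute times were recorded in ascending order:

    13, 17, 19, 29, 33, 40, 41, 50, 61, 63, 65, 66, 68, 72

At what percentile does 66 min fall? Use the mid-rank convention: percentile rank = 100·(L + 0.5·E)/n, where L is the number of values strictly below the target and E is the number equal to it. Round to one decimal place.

Count below 66: L = 11; count equal: E = 1; n = 14.
Percentile rank = 100·(11 + 0.5·1)/14 = 100·11.5/14 = 82.14.

82.1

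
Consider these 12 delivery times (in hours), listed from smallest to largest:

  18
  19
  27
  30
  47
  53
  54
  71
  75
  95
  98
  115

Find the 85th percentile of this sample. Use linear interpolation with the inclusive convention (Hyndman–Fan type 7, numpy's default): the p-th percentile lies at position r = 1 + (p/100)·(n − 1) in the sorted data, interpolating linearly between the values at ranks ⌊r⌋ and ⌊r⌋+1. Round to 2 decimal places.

96.05

n = 12.
r = 1 + (85/100)·(12 − 1) = 1 + 9.35 = 10.35.
Rank 10 is 95 and rank 11 is 98.
Interpolate: 95 + 0.35·(98 − 95) = 95 + 0.35·3 = 96.05.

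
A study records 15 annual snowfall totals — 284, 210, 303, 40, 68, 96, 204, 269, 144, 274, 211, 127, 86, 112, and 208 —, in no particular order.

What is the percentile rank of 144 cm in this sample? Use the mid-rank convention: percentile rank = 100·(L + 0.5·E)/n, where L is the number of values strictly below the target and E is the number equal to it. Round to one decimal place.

43.3

Sorted: 40, 68, 86, 96, 112, 127, 144, 204, 208, 210, 211, 269, 274, 284, 303.
Count below 144: L = 6; count equal: E = 1; n = 15.
Percentile rank = 100·(6 + 0.5·1)/15 = 100·6.5/15 = 43.33.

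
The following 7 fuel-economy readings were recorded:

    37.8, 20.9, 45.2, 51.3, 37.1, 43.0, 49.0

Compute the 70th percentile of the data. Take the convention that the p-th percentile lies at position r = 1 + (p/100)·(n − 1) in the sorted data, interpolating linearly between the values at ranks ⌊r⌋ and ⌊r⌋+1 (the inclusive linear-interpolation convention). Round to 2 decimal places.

Sorted: 20.9, 37.1, 37.8, 43.0, 45.2, 49.0, 51.3.
n = 7.
r = 1 + (70/100)·(7 − 1) = 1 + 4.2 = 5.2.
Rank 5 is 45.2 and rank 6 is 49.0.
Interpolate: 45.2 + 0.2·(49.0 − 45.2) = 45.2 + 0.2·3.8 = 45.96.

45.96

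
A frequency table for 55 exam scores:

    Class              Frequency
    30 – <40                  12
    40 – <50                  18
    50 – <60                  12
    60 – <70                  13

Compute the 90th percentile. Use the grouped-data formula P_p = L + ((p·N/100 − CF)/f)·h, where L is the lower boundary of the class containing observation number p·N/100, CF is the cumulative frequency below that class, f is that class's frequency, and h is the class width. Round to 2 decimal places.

N = 55; target position k = 90/100 · 55 = 49.5.
Cumulative frequencies: 12, 30, 42, 55.
Observation 49.5 falls in the class 60 – <70.
L = 60, CF = 42, f = 13, h = 10.
P90 = 60 + ((49.5 − 42)/13)·10 = 60 + 5.76923 = 65.7692.

65.77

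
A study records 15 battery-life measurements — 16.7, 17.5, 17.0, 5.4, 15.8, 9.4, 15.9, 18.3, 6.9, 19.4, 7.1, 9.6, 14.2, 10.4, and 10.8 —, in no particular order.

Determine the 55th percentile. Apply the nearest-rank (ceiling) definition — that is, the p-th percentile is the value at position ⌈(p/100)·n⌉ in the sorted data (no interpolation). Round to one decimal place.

Sorted: 5.4, 6.9, 7.1, 9.4, 9.6, 10.4, 10.8, 14.2, 15.8, 15.9, 16.7, 17.0, 17.5, 18.3, 19.4.
n = 15.
Position = ⌈55/100 · 15⌉ = ⌈8.25⌉ = 9.
The value at rank 9 is 15.8.

15.8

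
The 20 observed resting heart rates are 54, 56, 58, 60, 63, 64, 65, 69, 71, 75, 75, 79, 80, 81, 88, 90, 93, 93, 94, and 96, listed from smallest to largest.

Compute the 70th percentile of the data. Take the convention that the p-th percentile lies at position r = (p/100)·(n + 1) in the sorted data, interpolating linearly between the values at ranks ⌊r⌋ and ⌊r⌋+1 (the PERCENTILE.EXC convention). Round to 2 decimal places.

85.90

n = 20.
r = (70/100)·(20 + 1) = 14.7.
Rank 14 is 81 and rank 15 is 88.
Interpolate: 81 + 0.7·(88 − 81) = 81 + 0.7·7 = 85.9.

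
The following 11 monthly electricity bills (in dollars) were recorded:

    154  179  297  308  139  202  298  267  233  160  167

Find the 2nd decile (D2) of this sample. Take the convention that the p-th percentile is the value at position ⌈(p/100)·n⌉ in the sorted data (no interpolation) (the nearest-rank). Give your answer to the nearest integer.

160

Sorted: 139, 154, 160, 167, 179, 202, 233, 267, 297, 298, 308.
n = 11.
Position = ⌈20/100 · 11⌉ = ⌈2.2⌉ = 3.
The value at rank 3 is 160.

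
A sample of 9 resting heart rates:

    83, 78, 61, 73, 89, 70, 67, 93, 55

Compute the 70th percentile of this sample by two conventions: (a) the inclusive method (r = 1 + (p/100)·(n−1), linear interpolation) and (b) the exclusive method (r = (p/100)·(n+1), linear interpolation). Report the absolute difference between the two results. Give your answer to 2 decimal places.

Sorted: 55, 61, 67, 70, 73, 78, 83, 89, 93.
n = 9.
(a) r = 6.6; between ranks 6 (78) and 7 (83): 81.
(b) r = 7 → value at rank 7 = 83.
|81 − 83| = 2.

2.00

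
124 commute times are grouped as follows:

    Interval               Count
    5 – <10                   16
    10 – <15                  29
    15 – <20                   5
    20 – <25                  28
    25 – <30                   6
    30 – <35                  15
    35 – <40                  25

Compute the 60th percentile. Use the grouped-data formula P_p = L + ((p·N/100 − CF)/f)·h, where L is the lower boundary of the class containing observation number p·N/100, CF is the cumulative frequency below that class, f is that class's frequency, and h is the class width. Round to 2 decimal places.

N = 124; target position k = 60/100 · 124 = 74.4.
Cumulative frequencies: 16, 45, 50, 78, 84, 99, 124.
Observation 74.4 falls in the class 20 – <25.
L = 20, CF = 50, f = 28, h = 5.
P60 = 20 + ((74.4 − 50)/28)·5 = 20 + 4.35714 = 24.3571.

24.36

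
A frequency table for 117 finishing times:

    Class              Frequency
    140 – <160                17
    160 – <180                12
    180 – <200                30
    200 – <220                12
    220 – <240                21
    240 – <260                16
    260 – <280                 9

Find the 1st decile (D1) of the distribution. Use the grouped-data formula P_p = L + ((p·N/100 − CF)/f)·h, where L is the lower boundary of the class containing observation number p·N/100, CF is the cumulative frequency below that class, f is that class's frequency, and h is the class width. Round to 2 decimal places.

153.76

N = 117; target position k = 10/100 · 117 = 11.7.
Cumulative frequencies: 17, 29, 59, 71, 92, 108, 117.
Observation 11.7 falls in the class 140 – <160.
L = 140, CF = 0, f = 17, h = 20.
P10 = 140 + ((11.7 − 0)/17)·20 = 140 + 13.7647 = 153.765.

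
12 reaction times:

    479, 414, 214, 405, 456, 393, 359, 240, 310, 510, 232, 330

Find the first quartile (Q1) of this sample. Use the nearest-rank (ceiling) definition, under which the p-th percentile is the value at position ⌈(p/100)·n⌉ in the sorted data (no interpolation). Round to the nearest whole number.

Sorted: 214, 232, 240, 310, 330, 359, 393, 405, 414, 456, 479, 510.
n = 12.
Position = ⌈25/100 · 12⌉ = ⌈3⌉ = 3.
The value at rank 3 is 240.

240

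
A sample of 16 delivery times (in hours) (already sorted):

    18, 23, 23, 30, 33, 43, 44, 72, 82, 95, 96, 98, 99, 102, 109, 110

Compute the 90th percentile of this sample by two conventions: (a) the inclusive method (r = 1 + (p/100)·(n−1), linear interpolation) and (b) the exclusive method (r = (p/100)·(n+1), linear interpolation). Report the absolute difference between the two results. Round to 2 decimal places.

n = 16.
(a) r = 14.5; between ranks 14 (102) and 15 (109): 105.5.
(b) r = 15.3; between ranks 15 (109) and 16 (110): 109.3.
|105.5 − 109.3| = 3.8.

3.80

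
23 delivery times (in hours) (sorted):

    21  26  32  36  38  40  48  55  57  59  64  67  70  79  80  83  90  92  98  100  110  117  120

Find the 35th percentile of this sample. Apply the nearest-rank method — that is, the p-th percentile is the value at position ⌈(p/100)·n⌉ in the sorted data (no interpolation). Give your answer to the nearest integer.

57

n = 23.
Position = ⌈35/100 · 23⌉ = ⌈8.05⌉ = 9.
The value at rank 9 is 57.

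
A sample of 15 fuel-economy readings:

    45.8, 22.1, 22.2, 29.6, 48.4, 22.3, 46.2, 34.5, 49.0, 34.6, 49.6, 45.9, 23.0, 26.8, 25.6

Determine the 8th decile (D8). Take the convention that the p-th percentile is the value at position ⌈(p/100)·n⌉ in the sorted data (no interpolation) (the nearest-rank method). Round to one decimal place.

Sorted: 22.1, 22.2, 22.3, 23.0, 25.6, 26.8, 29.6, 34.5, 34.6, 45.8, 45.9, 46.2, 48.4, 49.0, 49.6.
n = 15.
Position = ⌈80/100 · 15⌉ = ⌈12⌉ = 12.
The value at rank 12 is 46.2.

46.2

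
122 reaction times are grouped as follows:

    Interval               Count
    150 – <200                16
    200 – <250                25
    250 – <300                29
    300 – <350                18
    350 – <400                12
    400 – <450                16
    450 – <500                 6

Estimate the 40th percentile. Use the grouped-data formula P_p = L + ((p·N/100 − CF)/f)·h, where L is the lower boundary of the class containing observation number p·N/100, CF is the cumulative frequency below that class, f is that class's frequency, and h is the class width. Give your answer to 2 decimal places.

N = 122; target position k = 40/100 · 122 = 48.8.
Cumulative frequencies: 16, 41, 70, 88, 100, 116, 122.
Observation 48.8 falls in the class 250 – <300.
L = 250, CF = 41, f = 29, h = 50.
P40 = 250 + ((48.8 − 41)/29)·50 = 250 + 13.4483 = 263.448.

263.45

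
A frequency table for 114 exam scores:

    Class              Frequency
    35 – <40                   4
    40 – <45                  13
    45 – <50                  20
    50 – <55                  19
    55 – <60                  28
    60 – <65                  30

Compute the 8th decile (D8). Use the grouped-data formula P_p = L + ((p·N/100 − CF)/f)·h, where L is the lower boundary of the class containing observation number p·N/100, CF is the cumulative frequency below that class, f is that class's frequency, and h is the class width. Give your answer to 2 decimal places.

61.20

N = 114; target position k = 80/100 · 114 = 91.2.
Cumulative frequencies: 4, 17, 37, 56, 84, 114.
Observation 91.2 falls in the class 60 – <65.
L = 60, CF = 84, f = 30, h = 5.
P80 = 60 + ((91.2 − 84)/30)·5 = 60 + 1.2 = 61.2.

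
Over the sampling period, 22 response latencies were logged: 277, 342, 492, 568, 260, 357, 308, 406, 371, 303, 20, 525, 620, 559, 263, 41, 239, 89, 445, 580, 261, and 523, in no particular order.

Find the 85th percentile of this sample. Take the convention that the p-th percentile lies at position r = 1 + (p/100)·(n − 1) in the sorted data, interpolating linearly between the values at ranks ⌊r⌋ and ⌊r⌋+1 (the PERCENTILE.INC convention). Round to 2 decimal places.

Sorted: 20, 41, 89, 239, 260, 261, 263, 277, 303, 308, 342, 357, 371, 406, 445, 492, 523, 525, 559, 568, 580, 620.
n = 22.
r = 1 + (85/100)·(22 − 1) = 1 + 17.85 = 18.85.
Rank 18 is 525 and rank 19 is 559.
Interpolate: 525 + 0.85·(559 − 525) = 525 + 0.85·34 = 553.9.

553.90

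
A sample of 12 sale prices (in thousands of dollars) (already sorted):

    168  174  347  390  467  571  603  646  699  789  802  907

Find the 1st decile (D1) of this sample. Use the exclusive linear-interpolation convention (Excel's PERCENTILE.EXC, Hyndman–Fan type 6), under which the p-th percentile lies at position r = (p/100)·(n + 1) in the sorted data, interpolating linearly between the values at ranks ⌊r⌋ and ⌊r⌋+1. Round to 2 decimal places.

169.80

n = 12.
r = (10/100)·(12 + 1) = 1.3.
Rank 1 is 168 and rank 2 is 174.
Interpolate: 168 + 0.3·(174 − 168) = 168 + 0.3·6 = 169.8.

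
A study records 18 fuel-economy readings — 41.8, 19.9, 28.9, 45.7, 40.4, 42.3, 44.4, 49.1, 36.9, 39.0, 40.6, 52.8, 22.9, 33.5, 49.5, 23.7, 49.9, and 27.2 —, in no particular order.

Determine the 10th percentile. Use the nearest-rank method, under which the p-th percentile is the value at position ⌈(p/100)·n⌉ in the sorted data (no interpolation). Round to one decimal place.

Sorted: 19.9, 22.9, 23.7, 27.2, 28.9, 33.5, 36.9, 39.0, 40.4, 40.6, 41.8, 42.3, 44.4, 45.7, 49.1, 49.5, 49.9, 52.8.
n = 18.
Position = ⌈10/100 · 18⌉ = ⌈1.8⌉ = 2.
The value at rank 2 is 22.9.

22.9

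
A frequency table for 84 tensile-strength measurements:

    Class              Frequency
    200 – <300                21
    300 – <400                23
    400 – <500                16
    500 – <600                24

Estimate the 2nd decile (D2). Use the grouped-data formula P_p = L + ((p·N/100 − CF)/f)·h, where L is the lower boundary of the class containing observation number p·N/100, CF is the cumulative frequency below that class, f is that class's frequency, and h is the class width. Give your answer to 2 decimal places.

280.00

N = 84; target position k = 20/100 · 84 = 16.8.
Cumulative frequencies: 21, 44, 60, 84.
Observation 16.8 falls in the class 200 – <300.
L = 200, CF = 0, f = 21, h = 100.
P20 = 200 + ((16.8 − 0)/21)·100 = 200 + 80 = 280.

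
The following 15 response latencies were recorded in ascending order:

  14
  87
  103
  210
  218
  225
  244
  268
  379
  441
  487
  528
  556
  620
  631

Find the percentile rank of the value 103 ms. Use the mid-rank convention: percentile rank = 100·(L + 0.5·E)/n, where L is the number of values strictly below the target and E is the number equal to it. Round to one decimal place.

16.7

Count below 103: L = 2; count equal: E = 1; n = 15.
Percentile rank = 100·(2 + 0.5·1)/15 = 100·2.5/15 = 16.67.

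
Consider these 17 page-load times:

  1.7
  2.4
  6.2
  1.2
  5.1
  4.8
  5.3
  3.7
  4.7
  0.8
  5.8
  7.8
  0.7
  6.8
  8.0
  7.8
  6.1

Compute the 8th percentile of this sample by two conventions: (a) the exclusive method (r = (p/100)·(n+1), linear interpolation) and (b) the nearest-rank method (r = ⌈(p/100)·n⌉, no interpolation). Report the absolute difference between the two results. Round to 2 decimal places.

0.06

Sorted: 0.7, 0.8, 1.2, 1.7, 2.4, 3.7, 4.7, 4.8, 5.1, 5.3, 5.8, 6.1, 6.2, 6.8, 7.8, 7.8, 8.0.
n = 17.
(a) r = 1.44; between ranks 1 (0.7) and 2 (0.8): 0.744.
(b) the nearest-rank method: rank 2 → 0.8.
|0.744 − 0.8| = 0.056.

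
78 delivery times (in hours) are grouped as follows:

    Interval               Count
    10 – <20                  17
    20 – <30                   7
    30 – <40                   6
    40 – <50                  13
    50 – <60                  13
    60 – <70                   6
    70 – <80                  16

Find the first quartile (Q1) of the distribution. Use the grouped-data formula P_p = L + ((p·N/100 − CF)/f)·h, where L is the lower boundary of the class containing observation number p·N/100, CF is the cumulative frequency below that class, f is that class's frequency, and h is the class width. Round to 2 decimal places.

23.57

N = 78; target position k = 25/100 · 78 = 19.5.
Cumulative frequencies: 17, 24, 30, 43, 56, 62, 78.
Observation 19.5 falls in the class 20 – <30.
L = 20, CF = 17, f = 7, h = 10.
P25 = 20 + ((19.5 − 17)/7)·10 = 20 + 3.57143 = 23.5714.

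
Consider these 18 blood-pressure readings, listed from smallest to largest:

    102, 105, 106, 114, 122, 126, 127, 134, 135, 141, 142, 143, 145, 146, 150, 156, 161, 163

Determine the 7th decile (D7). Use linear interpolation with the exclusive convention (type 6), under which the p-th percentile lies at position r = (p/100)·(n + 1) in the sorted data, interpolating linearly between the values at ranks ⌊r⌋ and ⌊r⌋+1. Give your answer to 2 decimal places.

145.30

n = 18.
r = (70/100)·(18 + 1) = 13.3.
Rank 13 is 145 and rank 14 is 146.
Interpolate: 145 + 0.3·(146 − 145) = 145 + 0.3·1 = 145.3.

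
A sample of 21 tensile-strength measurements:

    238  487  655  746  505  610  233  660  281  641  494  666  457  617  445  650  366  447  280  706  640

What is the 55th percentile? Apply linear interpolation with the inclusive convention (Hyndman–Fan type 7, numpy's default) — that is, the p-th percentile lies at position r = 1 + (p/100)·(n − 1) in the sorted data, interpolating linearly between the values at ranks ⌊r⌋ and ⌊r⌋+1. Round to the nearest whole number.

Sorted: 233, 238, 280, 281, 366, 445, 447, 457, 487, 494, 505, 610, 617, 640, 641, 650, 655, 660, 666, 706, 746.
n = 21.
r = 1 + (55/100)·(21 − 1) = 1 + 11 = 12.
r is an integer, so P55 is the value at rank 12: 610.

610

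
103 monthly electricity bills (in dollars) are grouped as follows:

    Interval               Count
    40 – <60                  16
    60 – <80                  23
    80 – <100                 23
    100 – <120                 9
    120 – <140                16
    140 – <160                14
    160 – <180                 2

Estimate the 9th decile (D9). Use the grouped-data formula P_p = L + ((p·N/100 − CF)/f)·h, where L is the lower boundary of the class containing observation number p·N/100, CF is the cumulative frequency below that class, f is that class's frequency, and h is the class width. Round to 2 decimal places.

148.14

N = 103; target position k = 90/100 · 103 = 92.7.
Cumulative frequencies: 16, 39, 62, 71, 87, 101, 103.
Observation 92.7 falls in the class 140 – <160.
L = 140, CF = 87, f = 14, h = 20.
P90 = 140 + ((92.7 − 87)/14)·20 = 140 + 8.14286 = 148.143.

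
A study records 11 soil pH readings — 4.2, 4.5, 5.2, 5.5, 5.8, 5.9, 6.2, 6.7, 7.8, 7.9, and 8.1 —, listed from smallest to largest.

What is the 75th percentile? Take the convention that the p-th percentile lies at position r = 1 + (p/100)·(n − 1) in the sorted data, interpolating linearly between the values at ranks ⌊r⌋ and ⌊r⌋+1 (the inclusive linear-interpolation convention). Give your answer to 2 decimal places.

7.25

n = 11.
r = 1 + (75/100)·(11 − 1) = 1 + 7.5 = 8.5.
Rank 8 is 6.7 and rank 9 is 7.8.
Interpolate: 6.7 + 0.5·(7.8 − 6.7) = 6.7 + 0.5·1.1 = 7.25.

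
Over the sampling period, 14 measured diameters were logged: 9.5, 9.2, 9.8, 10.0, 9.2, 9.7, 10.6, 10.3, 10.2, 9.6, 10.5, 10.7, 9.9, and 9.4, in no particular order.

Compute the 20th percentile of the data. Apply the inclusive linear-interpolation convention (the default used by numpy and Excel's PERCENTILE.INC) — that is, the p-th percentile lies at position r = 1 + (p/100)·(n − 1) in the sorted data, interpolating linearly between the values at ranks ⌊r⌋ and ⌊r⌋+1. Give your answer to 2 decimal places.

Sorted: 9.2, 9.2, 9.4, 9.5, 9.6, 9.7, 9.8, 9.9, 10.0, 10.2, 10.3, 10.5, 10.6, 10.7.
n = 14.
r = 1 + (20/100)·(14 − 1) = 1 + 2.6 = 3.6.
Rank 3 is 9.4 and rank 4 is 9.5.
Interpolate: 9.4 + 0.6·(9.5 − 9.4) = 9.4 + 0.6·0.1 = 9.46.

9.46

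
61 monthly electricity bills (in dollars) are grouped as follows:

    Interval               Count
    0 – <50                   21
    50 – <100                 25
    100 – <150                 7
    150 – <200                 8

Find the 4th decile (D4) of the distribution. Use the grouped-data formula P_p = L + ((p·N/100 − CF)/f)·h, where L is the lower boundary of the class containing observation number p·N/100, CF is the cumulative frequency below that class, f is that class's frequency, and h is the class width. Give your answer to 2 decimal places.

N = 61; target position k = 40/100 · 61 = 24.4.
Cumulative frequencies: 21, 46, 53, 61.
Observation 24.4 falls in the class 50 – <100.
L = 50, CF = 21, f = 25, h = 50.
P40 = 50 + ((24.4 − 21)/25)·50 = 50 + 6.8 = 56.8.

56.80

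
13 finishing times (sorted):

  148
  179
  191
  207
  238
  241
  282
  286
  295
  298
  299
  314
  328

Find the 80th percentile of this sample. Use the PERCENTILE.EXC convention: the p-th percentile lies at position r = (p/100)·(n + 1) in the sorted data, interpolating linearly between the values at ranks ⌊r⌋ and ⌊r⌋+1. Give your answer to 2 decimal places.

302.00

n = 13.
r = (80/100)·(13 + 1) = 11.2.
Rank 11 is 299 and rank 12 is 314.
Interpolate: 299 + 0.2·(314 − 299) = 299 + 0.2·15 = 302.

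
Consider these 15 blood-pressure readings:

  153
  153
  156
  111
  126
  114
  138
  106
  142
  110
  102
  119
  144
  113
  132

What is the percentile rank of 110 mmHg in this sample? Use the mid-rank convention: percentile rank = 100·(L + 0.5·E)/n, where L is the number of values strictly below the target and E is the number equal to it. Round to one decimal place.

Sorted: 102, 106, 110, 111, 113, 114, 119, 126, 132, 138, 142, 144, 153, 153, 156.
Count below 110: L = 2; count equal: E = 1; n = 15.
Percentile rank = 100·(2 + 0.5·1)/15 = 100·2.5/15 = 16.67.

16.7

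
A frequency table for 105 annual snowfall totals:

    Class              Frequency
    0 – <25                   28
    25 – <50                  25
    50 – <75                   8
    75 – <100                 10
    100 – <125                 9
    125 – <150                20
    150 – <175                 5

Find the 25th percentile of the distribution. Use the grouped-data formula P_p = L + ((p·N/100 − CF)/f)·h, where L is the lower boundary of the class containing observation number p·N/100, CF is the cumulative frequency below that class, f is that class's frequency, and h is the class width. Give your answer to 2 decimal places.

N = 105; target position k = 25/100 · 105 = 26.25.
Cumulative frequencies: 28, 53, 61, 71, 80, 100, 105.
Observation 26.25 falls in the class 0 – <25.
L = 0, CF = 0, f = 28, h = 25.
P25 = 0 + ((26.25 − 0)/28)·25 = 0 + 23.4375 = 23.4375.

23.44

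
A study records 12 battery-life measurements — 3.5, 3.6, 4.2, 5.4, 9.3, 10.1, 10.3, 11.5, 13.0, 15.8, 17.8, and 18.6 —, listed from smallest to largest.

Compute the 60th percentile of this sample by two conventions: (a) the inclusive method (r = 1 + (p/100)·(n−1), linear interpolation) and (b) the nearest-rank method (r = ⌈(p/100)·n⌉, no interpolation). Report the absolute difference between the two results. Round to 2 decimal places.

0.48

n = 12.
(a) r = 7.6; between ranks 7 (10.3) and 8 (11.5): 11.02.
(b) the nearest-rank method: rank 8 → 11.5.
|11.02 − 11.5| = 0.48.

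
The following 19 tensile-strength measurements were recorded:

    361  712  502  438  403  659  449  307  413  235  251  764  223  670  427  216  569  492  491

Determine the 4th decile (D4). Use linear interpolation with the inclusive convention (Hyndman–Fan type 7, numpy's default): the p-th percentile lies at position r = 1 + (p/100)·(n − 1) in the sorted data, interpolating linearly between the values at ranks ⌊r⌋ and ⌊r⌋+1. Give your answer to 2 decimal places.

415.80

Sorted: 216, 223, 235, 251, 307, 361, 403, 413, 427, 438, 449, 491, 492, 502, 569, 659, 670, 712, 764.
n = 19.
r = 1 + (40/100)·(19 − 1) = 1 + 7.2 = 8.2.
Rank 8 is 413 and rank 9 is 427.
Interpolate: 413 + 0.2·(427 − 413) = 413 + 0.2·14 = 415.8.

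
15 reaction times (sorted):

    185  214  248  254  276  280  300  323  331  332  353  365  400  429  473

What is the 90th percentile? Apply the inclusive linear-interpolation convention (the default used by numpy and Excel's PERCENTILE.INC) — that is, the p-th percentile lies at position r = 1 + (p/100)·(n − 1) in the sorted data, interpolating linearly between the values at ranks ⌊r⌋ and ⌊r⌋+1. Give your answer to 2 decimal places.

n = 15.
r = 1 + (90/100)·(15 − 1) = 1 + 12.6 = 13.6.
Rank 13 is 400 and rank 14 is 429.
Interpolate: 400 + 0.6·(429 − 400) = 400 + 0.6·29 = 417.4.

417.40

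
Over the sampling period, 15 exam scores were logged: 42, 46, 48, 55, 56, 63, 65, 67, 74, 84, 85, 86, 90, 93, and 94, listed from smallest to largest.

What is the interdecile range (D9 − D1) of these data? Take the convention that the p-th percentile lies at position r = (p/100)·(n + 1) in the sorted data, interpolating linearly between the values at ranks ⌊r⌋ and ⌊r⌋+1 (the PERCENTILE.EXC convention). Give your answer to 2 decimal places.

49.00

n = 15.
P10: r = 1.6; ranks 1–2 are 42, 46; interpolating gives 44.4.
P90: r = 14.4; ranks 14–15 are 93, 94; interpolating gives 93.4.
Difference: 93.4 − 44.4 = 49.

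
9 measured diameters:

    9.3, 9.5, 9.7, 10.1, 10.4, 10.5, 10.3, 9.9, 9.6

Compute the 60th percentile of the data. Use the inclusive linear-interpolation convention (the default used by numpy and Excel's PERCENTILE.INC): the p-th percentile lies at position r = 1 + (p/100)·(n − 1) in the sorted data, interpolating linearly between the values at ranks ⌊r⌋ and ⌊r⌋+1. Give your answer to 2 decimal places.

10.06

Sorted: 9.3, 9.5, 9.6, 9.7, 9.9, 10.1, 10.3, 10.4, 10.5.
n = 9.
r = 1 + (60/100)·(9 − 1) = 1 + 4.8 = 5.8.
Rank 5 is 9.9 and rank 6 is 10.1.
Interpolate: 9.9 + 0.8·(10.1 − 9.9) = 9.9 + 0.8·0.2 = 10.06.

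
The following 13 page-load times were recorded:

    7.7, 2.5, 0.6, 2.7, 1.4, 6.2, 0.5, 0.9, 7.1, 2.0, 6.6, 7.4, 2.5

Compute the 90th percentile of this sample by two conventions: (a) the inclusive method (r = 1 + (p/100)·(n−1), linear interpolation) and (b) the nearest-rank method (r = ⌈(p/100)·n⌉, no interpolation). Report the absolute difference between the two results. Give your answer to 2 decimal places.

0.06

Sorted: 0.5, 0.6, 0.9, 1.4, 2.0, 2.5, 2.5, 2.7, 6.2, 6.6, 7.1, 7.4, 7.7.
n = 13.
(a) r = 11.8; between ranks 11 (7.1) and 12 (7.4): 7.34.
(b) the nearest-rank method: rank 12 → 7.4.
|7.34 − 7.4| = 0.06.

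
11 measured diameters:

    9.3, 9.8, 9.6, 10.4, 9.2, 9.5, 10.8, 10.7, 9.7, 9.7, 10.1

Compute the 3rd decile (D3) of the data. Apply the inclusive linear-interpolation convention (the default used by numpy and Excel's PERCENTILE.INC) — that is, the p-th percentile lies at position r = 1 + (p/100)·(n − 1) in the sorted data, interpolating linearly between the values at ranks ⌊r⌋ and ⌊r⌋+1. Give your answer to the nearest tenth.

9.6

Sorted: 9.2, 9.3, 9.5, 9.6, 9.7, 9.7, 9.8, 10.1, 10.4, 10.7, 10.8.
n = 11.
r = 1 + (30/100)·(11 − 1) = 1 + 3 = 4.
r is an integer, so P30 is the value at rank 4: 9.6.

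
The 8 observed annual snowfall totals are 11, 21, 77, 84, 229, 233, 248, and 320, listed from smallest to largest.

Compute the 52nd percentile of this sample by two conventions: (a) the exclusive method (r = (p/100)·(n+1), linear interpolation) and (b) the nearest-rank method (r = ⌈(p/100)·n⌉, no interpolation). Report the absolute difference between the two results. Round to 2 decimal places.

46.40

n = 8.
(a) r = 4.68; between ranks 4 (84) and 5 (229): 182.6.
(b) the nearest-rank method: rank 5 → 229.
|182.6 − 229| = 46.4.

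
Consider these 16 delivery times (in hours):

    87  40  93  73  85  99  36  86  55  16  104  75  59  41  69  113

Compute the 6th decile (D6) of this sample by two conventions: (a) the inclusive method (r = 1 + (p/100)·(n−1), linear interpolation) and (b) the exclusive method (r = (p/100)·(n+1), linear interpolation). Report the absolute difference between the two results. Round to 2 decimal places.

Sorted: 16, 36, 40, 41, 55, 59, 69, 73, 75, 85, 86, 87, 93, 99, 104, 113.
n = 16.
(a) r = 10 → value at rank 10 = 85.
(b) r = 10.2; between ranks 10 (85) and 11 (86): 85.2.
|85 − 85.2| = 0.2.

0.20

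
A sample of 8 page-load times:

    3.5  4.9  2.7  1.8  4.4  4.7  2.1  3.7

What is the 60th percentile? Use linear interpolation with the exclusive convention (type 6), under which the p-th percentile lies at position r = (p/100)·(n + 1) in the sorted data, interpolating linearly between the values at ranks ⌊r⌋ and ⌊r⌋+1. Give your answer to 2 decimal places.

3.98

Sorted: 1.8, 2.1, 2.7, 3.5, 3.7, 4.4, 4.7, 4.9.
n = 8.
r = (60/100)·(8 + 1) = 5.4.
Rank 5 is 3.7 and rank 6 is 4.4.
Interpolate: 3.7 + 0.4·(4.4 − 3.7) = 3.7 + 0.4·0.7 = 3.98.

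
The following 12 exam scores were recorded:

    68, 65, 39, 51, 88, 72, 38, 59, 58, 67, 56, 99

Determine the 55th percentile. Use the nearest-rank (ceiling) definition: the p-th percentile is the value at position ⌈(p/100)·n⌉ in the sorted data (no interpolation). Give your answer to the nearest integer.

Sorted: 38, 39, 51, 56, 58, 59, 65, 67, 68, 72, 88, 99.
n = 12.
Position = ⌈55/100 · 12⌉ = ⌈6.6⌉ = 7.
The value at rank 7 is 65.

65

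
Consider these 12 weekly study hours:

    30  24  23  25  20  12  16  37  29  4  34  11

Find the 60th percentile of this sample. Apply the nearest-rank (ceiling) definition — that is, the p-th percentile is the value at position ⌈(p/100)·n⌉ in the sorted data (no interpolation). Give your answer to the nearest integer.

Sorted: 4, 11, 12, 16, 20, 23, 24, 25, 29, 30, 34, 37.
n = 12.
Position = ⌈60/100 · 12⌉ = ⌈7.2⌉ = 8.
The value at rank 8 is 25.

25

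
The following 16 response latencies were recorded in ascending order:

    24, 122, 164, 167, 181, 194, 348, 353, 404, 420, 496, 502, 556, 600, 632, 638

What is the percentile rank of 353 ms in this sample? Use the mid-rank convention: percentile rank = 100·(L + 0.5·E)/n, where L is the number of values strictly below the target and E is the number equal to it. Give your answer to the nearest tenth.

Count below 353: L = 7; count equal: E = 1; n = 16.
Percentile rank = 100·(7 + 0.5·1)/16 = 100·7.5/16 = 46.88.

46.9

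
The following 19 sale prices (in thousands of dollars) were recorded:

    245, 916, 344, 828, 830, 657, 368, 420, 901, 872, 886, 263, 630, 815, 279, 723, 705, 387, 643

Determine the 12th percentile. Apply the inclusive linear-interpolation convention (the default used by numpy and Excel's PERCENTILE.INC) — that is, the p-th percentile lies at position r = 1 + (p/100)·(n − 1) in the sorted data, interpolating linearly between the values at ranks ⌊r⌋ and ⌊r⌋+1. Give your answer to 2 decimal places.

289.40

Sorted: 245, 263, 279, 344, 368, 387, 420, 630, 643, 657, 705, 723, 815, 828, 830, 872, 886, 901, 916.
n = 19.
r = 1 + (12/100)·(19 − 1) = 1 + 2.16 = 3.16.
Rank 3 is 279 and rank 4 is 344.
Interpolate: 279 + 0.16·(344 − 279) = 279 + 0.16·65 = 289.4.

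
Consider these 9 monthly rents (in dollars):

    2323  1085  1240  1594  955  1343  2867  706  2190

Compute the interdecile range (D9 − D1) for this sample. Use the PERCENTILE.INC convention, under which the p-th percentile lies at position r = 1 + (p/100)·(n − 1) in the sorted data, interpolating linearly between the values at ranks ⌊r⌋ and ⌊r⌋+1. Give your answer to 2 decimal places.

Sorted: 706, 955, 1085, 1240, 1343, 1594, 2190, 2323, 2867.
n = 9.
P10: r = 1.8; ranks 1–2 are 706, 955; interpolating gives 905.2.
P90: r = 8.2; ranks 8–9 are 2323, 2867; interpolating gives 2431.8.
Difference: 2431.8 − 905.2 = 1526.6.

1526.60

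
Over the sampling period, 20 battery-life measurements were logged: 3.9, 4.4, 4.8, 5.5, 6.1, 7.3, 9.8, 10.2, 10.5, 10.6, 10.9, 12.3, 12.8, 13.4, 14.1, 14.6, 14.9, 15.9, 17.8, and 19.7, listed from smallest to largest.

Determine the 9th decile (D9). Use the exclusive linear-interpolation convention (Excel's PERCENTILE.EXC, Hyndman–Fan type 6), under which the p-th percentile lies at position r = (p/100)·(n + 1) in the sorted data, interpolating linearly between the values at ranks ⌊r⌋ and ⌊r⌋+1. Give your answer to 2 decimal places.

n = 20.
r = (90/100)·(20 + 1) = 18.9.
Rank 18 is 15.9 and rank 19 is 17.8.
Interpolate: 15.9 + 0.9·(17.8 − 15.9) = 15.9 + 0.9·1.9 = 17.61.

17.61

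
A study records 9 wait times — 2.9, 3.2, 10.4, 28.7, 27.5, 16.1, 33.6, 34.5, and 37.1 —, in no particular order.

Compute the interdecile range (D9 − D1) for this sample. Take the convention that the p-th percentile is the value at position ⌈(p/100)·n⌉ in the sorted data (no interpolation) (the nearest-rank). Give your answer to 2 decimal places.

34.20

Sorted: 2.9, 3.2, 10.4, 16.1, 27.5, 28.7, 33.6, 34.5, 37.1.
n = 9.
P10: rank ⌈10/100·9⌉ = 1 → 2.9.
P90: rank ⌈90/100·9⌉ = 9 → 37.1.
Difference: 37.1 − 2.9 = 34.2.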